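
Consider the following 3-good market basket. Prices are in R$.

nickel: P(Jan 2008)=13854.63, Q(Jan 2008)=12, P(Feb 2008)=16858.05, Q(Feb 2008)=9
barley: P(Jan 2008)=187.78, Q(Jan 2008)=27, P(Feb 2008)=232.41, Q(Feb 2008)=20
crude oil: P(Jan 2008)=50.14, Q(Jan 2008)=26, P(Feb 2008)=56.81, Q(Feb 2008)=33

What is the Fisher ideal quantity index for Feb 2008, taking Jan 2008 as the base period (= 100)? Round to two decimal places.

Laspeyres component (base-period weights):
ΣP(Jan 2008)Q(Feb 2008) = 13854.63×9 + 187.78×20 + 50.14×33 = 124691.67 + 3755.6 + 1654.62 = 130101.89
ΣP(Jan 2008)Q(Jan 2008) = 13854.63×12 + 187.78×27 + 50.14×26 = 166255.56 + 5070.06 + 1303.64 = 172629.26
L = 130101.89 / 172629.26 × 100 = 75.3649
Paasche component (current-period weights):
ΣP(Feb 2008)Q(Feb 2008) = 16858.05×9 + 232.41×20 + 56.81×33 = 151722.45 + 4648.2 + 1874.73 = 158245.38
ΣP(Feb 2008)Q(Jan 2008) = 16858.05×12 + 232.41×27 + 56.81×26 = 202296.6 + 6275.07 + 1477.06 = 210048.73
P = 158245.38 / 210048.73 × 100 = 75.3375
Fisher = √(L × P) = √(75.3649 × 75.3375) = 75.3512

75.35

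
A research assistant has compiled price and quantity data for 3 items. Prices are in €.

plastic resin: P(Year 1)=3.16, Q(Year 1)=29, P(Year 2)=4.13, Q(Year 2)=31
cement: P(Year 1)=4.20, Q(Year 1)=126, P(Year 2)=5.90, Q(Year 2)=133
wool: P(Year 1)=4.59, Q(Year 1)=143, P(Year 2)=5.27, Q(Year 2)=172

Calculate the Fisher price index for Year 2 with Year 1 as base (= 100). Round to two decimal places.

Laspeyres component (base-period weights):
ΣP(Year 2)Q(Year 1) = 4.13×29 + 5.90×126 + 5.27×143 = 119.77 + 743.4 + 753.61 = 1616.78
ΣP(Year 1)Q(Year 1) = 3.16×29 + 4.20×126 + 4.59×143 = 91.64 + 529.2 + 656.37 = 1277.21
L = 1616.78 / 1277.21 × 100 = 126.5869
Paasche component (current-period weights):
ΣP(Year 2)Q(Year 2) = 4.13×31 + 5.90×133 + 5.27×172 = 128.03 + 784.7 + 906.44 = 1819.17
ΣP(Year 1)Q(Year 2) = 3.16×31 + 4.20×133 + 4.59×172 = 97.96 + 558.6 + 789.48 = 1446.04
P = 1819.17 / 1446.04 × 100 = 125.8036
Fisher = √(L × P) = √(126.5869 × 125.8036) = 126.1946

126.19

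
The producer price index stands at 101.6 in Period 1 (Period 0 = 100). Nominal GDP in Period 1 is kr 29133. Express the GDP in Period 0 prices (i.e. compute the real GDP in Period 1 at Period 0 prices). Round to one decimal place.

28674.2

Real = Nominal ÷ (Index/100) = 29133 ÷ (101.6/100)
     = 29133 ÷ 1.016 = 28674.2126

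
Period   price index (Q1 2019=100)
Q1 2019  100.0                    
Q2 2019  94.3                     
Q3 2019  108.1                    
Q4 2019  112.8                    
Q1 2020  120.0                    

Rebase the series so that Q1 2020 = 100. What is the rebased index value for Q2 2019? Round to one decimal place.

Rebased(Q2 2019) = 94.3 / 120.0 × 100 = 78.5833

78.6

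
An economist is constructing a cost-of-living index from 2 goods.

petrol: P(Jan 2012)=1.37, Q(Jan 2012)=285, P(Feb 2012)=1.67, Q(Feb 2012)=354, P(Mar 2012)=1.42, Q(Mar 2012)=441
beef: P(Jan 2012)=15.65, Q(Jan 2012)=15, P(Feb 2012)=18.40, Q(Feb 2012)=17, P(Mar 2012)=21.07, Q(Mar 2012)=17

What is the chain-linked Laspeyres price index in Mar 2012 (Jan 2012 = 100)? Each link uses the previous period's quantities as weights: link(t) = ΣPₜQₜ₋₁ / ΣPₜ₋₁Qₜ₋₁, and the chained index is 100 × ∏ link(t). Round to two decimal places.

Link Jan 2012→Feb 2012:
ΣP(Feb 2012)Q(Jan 2012) = 1.67×285 + 18.40×15 = 475.95 + 276 = 751.95
ΣP(Jan 2012)Q(Jan 2012) = 1.37×285 + 15.65×15 = 390.45 + 234.75 = 625.2
link = 751.95/625.2 = 1.202735
Link Feb 2012→Mar 2012:
ΣP(Mar 2012)Q(Feb 2012) = 1.42×354 + 21.07×17 = 502.68 + 358.19 = 860.87
ΣP(Feb 2012)Q(Feb 2012) = 1.67×354 + 18.40×17 = 591.18 + 312.8 = 903.98
link = 860.87/903.98 = 0.952311
Chained index = 100 × 1.202735 × 0.952311 = 114.5378

114.54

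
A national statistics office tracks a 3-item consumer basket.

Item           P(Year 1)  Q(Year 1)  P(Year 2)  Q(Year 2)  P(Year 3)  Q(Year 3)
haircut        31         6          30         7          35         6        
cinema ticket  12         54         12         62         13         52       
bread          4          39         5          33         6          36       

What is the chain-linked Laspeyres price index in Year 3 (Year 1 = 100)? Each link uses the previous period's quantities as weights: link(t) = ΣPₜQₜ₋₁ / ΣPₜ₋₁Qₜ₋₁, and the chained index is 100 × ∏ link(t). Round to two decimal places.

115.34

Link Year 1→Year 2:
ΣP(Year 2)Q(Year 1) = 30×6 + 12×54 + 5×39 = 180 + 648 + 195 = 1023
ΣP(Year 1)Q(Year 1) = 31×6 + 12×54 + 4×39 = 186 + 648 + 156 = 990
link = 1023/990 = 1.033333
Link Year 2→Year 3:
ΣP(Year 3)Q(Year 2) = 35×7 + 13×62 + 6×33 = 245 + 806 + 198 = 1249
ΣP(Year 2)Q(Year 2) = 30×7 + 12×62 + 5×33 = 210 + 744 + 165 = 1119
link = 1249/1119 = 1.116175
Chained index = 100 × 1.033333 × 1.116175 = 115.3381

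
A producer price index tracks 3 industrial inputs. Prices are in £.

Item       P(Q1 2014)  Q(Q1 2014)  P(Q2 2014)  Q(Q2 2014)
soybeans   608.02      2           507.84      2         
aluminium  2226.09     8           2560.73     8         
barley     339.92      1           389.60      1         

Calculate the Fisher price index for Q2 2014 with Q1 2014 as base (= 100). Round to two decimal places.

113.05

Laspeyres component (base-period weights):
ΣP(Q2 2014)Q(Q1 2014) = 507.84×2 + 2560.73×8 + 389.60×1 = 1015.68 + 20485.84 + 389.6 = 21891.12
ΣP(Q1 2014)Q(Q1 2014) = 608.02×2 + 2226.09×8 + 339.92×1 = 1216.04 + 17808.72 + 339.92 = 19364.68
L = 21891.12 / 19364.68 × 100 = 113.0466
Paasche component (current-period weights):
ΣP(Q2 2014)Q(Q2 2014) = 507.84×2 + 2560.73×8 + 389.60×1 = 1015.68 + 20485.84 + 389.6 = 21891.12
ΣP(Q1 2014)Q(Q2 2014) = 608.02×2 + 2226.09×8 + 339.92×1 = 1216.04 + 17808.72 + 339.92 = 19364.68
P = 21891.12 / 19364.68 × 100 = 113.0466
Fisher = √(L × P) = √(113.0466 × 113.0466) = 113.0466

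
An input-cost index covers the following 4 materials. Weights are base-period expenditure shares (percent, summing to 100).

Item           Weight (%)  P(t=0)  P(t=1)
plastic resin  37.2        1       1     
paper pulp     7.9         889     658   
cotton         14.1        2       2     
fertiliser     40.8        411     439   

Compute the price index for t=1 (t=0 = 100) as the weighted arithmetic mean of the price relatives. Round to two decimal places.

plastic resin: 37.2 × (1/1) = 37.2 × 1.000000 = 37.2000
paper pulp: 7.9 × (658/889) = 7.9 × 0.740157 = 5.8472
cotton: 14.1 × (2/2) = 14.1 × 1.000000 = 14.1000
fertiliser: 40.8 × (439/411) = 40.8 × 1.068127 = 43.5796
Index = Σ wᵢ·(p₁ᵢ/p₀ᵢ) = 37.2000 + 5.8472 + 14.1000 + 43.5796 = 100.7268

100.73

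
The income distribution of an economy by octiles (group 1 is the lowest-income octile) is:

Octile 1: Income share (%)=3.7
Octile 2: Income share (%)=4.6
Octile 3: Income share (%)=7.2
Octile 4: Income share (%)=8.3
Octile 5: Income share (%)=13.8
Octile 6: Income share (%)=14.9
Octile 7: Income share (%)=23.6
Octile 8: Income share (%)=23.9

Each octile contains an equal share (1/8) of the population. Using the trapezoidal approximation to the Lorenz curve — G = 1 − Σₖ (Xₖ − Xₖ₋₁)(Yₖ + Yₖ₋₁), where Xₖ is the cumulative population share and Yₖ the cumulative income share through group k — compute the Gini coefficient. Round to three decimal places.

Cumulative income shares Yₖ: 0.0370, 0.0830, 0.1550, 0.2380, 0.3760, 0.5250, 0.7610, 1.0000
Σ (Xₖ−Xₖ₋₁)(Yₖ+Yₖ₋₁) = (1/8)(0.0370+0.0000) + (1/8)(0.0830+0.0370) + (1/8)(0.1550+0.0830) + (1/8)(0.2380+0.1550) + (1/8)(0.3760+0.2380) + (1/8)(0.5250+0.3760) + (1/8)(0.7610+0.5250) + (1/8)(1.0000+0.7610)
  = 0.0046 + 0.0150 + 0.0298 + 0.0491 + 0.0768 + 0.1126 + 0.1608 + 0.2201 = 0.6688
G = 1 − 0.6688 = 0.3312

0.331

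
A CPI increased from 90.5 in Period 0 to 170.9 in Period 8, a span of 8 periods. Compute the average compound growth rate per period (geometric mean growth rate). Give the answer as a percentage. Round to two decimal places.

Growth factor = (170.9/90.5)^(1/8) = (1.888398)^(1/8) = 1.082709
Growth rate = 1.082709 − 1 = 0.082709 = 8.2709%

8.27%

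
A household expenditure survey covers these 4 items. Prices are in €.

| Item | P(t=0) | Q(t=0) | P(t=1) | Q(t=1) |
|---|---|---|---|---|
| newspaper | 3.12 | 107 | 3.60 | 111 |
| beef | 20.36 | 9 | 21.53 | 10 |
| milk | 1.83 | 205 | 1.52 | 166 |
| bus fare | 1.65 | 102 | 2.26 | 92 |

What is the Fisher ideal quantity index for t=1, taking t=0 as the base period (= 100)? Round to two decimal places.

95.35

Laspeyres component (base-period weights):
ΣP(t=0)Q(t=1) = 3.12×111 + 20.36×10 + 1.83×166 + 1.65×92 = 346.32 + 203.6 + 303.78 + 151.8 = 1005.5
ΣP(t=0)Q(t=0) = 3.12×107 + 20.36×9 + 1.83×205 + 1.65×102 = 333.84 + 183.24 + 375.15 + 168.3 = 1060.53
L = 1005.5 / 1060.53 × 100 = 94.8111
Paasche component (current-period weights):
ΣP(t=1)Q(t=1) = 3.60×111 + 21.53×10 + 1.52×166 + 2.26×92 = 399.6 + 215.3 + 252.32 + 207.92 = 1075.14
ΣP(t=1)Q(t=0) = 3.60×107 + 21.53×9 + 1.52×205 + 2.26×102 = 385.2 + 193.77 + 311.6 + 230.52 = 1121.09
P = 1075.14 / 1121.09 × 100 = 95.9013
Fisher = √(L × P) = √(94.8111 × 95.9013) = 95.3546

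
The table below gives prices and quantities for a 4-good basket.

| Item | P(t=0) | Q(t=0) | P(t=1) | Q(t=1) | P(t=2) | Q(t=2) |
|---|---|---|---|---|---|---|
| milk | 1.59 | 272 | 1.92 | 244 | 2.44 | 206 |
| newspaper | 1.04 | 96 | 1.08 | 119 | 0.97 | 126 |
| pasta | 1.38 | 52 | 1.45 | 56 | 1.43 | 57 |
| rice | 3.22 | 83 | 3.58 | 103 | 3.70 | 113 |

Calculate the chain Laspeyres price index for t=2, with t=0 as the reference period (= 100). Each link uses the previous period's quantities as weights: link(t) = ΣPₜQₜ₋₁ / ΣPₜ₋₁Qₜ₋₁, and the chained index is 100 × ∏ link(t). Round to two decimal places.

128.27

Link t=0→t=1:
ΣP(t=1)Q(t=0) = 1.92×272 + 1.08×96 + 1.45×52 + 3.58×83 = 522.24 + 103.68 + 75.4 + 297.14 = 998.46
ΣP(t=0)Q(t=0) = 1.59×272 + 1.04×96 + 1.38×52 + 3.22×83 = 432.48 + 99.84 + 71.76 + 267.26 = 871.34
link = 998.46/871.34 = 1.145890
Link t=1→t=2:
ΣP(t=2)Q(t=1) = 2.44×244 + 0.97×119 + 1.43×56 + 3.70×103 = 595.36 + 115.43 + 80.08 + 381.1 = 1171.97
ΣP(t=1)Q(t=1) = 1.92×244 + 1.08×119 + 1.45×56 + 3.58×103 = 468.48 + 128.52 + 81.2 + 368.74 = 1046.94
link = 1171.97/1046.94 = 1.119424
Chained index = 100 × 1.145890 × 1.119424 = 128.2737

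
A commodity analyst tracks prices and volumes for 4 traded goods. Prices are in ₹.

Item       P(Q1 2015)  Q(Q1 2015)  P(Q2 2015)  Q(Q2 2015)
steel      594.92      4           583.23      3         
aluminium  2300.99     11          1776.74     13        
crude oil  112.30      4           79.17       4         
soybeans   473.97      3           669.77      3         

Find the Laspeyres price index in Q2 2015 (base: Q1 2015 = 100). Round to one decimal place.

Laspeyres price index uses base-period quantities as weights.
ΣP(Q2 2015)·Q(Q1 2015) = 583.23×4 + 1776.74×11 + 79.17×4 + 669.77×3 = 2332.92 + 19544.14 + 316.68 + 2009.31 = 24203.05
ΣP(Q1 2015)·Q(Q1 2015) = 594.92×4 + 2300.99×11 + 112.30×4 + 473.97×3 = 2379.68 + 25310.89 + 449.2 + 1421.91 = 29561.68
Index = 24203.05 / 29561.68 × 100 = 81.8731

81.9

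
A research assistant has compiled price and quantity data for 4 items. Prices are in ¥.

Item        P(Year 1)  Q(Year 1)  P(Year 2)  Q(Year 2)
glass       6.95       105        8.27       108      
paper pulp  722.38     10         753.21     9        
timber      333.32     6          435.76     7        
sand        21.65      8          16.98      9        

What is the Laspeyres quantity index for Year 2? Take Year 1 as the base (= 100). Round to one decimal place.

Laspeyres quantity index uses base-period prices as weights.
ΣP(Year 1)·Q(Year 2) = 6.95×108 + 722.38×9 + 333.32×7 + 21.65×9 = 750.6 + 6501.42 + 2333.24 + 194.85 = 9780.11
ΣP(Year 1)·Q(Year 1) = 6.95×105 + 722.38×10 + 333.32×6 + 21.65×8 = 729.75 + 7223.8 + 1999.92 + 173.2 = 10126.67
Index = 9780.11 / 10126.67 × 100 = 96.5777

96.6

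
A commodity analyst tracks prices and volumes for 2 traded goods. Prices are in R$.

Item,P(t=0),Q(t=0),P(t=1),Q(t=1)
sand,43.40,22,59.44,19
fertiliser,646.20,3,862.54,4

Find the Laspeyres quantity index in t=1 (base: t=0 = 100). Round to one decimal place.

117.8

Laspeyres quantity index uses base-period prices as weights.
ΣP(t=0)·Q(t=1) = 43.40×19 + 646.20×4 = 824.6 + 2584.8 = 3409.4
ΣP(t=0)·Q(t=0) = 43.40×22 + 646.20×3 = 954.8 + 1938.6 = 2893.4
Index = 3409.4 / 2893.4 × 100 = 117.8337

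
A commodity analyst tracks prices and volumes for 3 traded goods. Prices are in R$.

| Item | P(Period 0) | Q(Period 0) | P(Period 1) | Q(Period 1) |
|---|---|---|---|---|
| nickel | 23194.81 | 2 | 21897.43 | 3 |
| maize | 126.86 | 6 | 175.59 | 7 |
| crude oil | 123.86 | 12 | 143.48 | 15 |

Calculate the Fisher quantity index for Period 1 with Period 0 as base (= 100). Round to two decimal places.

Laspeyres component (base-period weights):
ΣP(Period 0)Q(Period 1) = 23194.81×3 + 126.86×7 + 123.86×15 = 69584.43 + 888.02 + 1857.9 = 72330.35
ΣP(Period 0)Q(Period 0) = 23194.81×2 + 126.86×6 + 123.86×12 = 46389.62 + 761.16 + 1486.32 = 48637.1
L = 72330.35 / 48637.1 × 100 = 148.7144
Paasche component (current-period weights):
ΣP(Period 1)Q(Period 1) = 21897.43×3 + 175.59×7 + 143.48×15 = 65692.29 + 1229.13 + 2152.2 = 69073.62
ΣP(Period 1)Q(Period 0) = 21897.43×2 + 175.59×6 + 143.48×12 = 43794.86 + 1053.54 + 1721.76 = 46570.16
P = 69073.62 / 46570.16 × 100 = 148.3216
Fisher = √(L × P) = √(148.7144 × 148.3216) = 148.5179

148.52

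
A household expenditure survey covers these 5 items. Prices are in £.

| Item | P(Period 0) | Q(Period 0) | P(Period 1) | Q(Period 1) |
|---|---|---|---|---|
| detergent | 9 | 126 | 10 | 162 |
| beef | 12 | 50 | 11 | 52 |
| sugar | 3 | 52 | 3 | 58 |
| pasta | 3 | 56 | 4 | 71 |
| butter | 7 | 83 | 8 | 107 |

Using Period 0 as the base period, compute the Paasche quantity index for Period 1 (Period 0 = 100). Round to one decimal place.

122.8

Paasche quantity index uses current-period prices as weights.
ΣP(Period 1)·Q(Period 1) = 10×162 + 11×52 + 3×58 + 4×71 + 8×107 = 1620 + 572 + 174 + 284 + 856 = 3506
ΣP(Period 1)·Q(Period 0) = 10×126 + 11×50 + 3×52 + 4×56 + 8×83 = 1260 + 550 + 156 + 224 + 664 = 2854
Index = 3506 / 2854 × 100 = 122.8451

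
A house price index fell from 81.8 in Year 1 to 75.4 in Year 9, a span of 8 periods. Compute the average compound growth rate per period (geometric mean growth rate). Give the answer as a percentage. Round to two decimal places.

-1.01%

Growth factor = (75.4/81.8)^(1/8) = (0.921760)^(1/8) = 0.989868
Growth rate = 0.989868 − 1 = -0.010132 = -1.0132%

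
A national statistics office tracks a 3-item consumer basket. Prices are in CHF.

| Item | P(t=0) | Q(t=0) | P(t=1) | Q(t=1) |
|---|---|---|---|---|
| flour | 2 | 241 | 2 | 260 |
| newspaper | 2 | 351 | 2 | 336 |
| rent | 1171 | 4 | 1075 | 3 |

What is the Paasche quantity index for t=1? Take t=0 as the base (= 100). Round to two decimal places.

80.54

Paasche quantity index uses current-period prices as weights.
ΣP(t=1)·Q(t=1) = 2×260 + 2×336 + 1075×3 = 520 + 672 + 3225 = 4417
ΣP(t=1)·Q(t=0) = 2×241 + 2×351 + 1075×4 = 482 + 702 + 4300 = 5484
Index = 4417 / 5484 × 100 = 80.5434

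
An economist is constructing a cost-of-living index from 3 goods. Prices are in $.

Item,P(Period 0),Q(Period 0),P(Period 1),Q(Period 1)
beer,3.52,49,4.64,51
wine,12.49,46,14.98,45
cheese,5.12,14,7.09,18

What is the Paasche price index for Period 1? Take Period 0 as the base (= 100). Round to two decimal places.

Paasche price index uses current-period quantities as weights.
ΣP(Period 1)·Q(Period 1) = 4.64×51 + 14.98×45 + 7.09×18 = 236.64 + 674.1 + 127.62 = 1038.36
ΣP(Period 0)·Q(Period 1) = 3.52×51 + 12.49×45 + 5.12×18 = 179.52 + 562.05 + 92.16 = 833.73
Index = 1038.36 / 833.73 × 100 = 124.5439

124.54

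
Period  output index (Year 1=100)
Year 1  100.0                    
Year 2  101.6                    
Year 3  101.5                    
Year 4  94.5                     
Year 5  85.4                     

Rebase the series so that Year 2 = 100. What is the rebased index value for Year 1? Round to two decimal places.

Rebased(Year 1) = 100.0 / 101.6 × 100 = 98.4252

98.43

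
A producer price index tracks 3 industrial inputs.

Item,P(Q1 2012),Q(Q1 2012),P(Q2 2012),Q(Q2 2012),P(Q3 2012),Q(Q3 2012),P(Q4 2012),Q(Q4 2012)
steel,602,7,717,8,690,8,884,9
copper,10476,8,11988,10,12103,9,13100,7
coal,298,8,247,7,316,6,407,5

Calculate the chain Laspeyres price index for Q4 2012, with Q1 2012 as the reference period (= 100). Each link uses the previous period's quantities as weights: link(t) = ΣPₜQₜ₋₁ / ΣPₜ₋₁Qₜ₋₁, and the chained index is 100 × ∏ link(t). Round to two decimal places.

126.04

Link Q1 2012→Q2 2012:
ΣP(Q2 2012)Q(Q1 2012) = 717×7 + 11988×8 + 247×8 = 5019 + 95904 + 1976 = 102899
ΣP(Q1 2012)Q(Q1 2012) = 602×7 + 10476×8 + 298×8 = 4214 + 83808 + 2384 = 90406
link = 102899/90406 = 1.138188
Link Q2 2012→Q3 2012:
ΣP(Q3 2012)Q(Q2 2012) = 690×8 + 12103×10 + 316×7 = 5520 + 121030 + 2212 = 128762
ΣP(Q2 2012)Q(Q2 2012) = 717×8 + 11988×10 + 247×7 = 5736 + 119880 + 1729 = 127345
link = 128762/127345 = 1.011127
Link Q3 2012→Q4 2012:
ΣP(Q4 2012)Q(Q3 2012) = 884×8 + 13100×9 + 407×6 = 7072 + 117900 + 2442 = 127414
ΣP(Q3 2012)Q(Q3 2012) = 690×8 + 12103×9 + 316×6 = 5520 + 108927 + 1896 = 116343
link = 127414/116343 = 1.095158
Chained index = 100 × 1.138188 × 1.011127 × 1.095158 = 126.0366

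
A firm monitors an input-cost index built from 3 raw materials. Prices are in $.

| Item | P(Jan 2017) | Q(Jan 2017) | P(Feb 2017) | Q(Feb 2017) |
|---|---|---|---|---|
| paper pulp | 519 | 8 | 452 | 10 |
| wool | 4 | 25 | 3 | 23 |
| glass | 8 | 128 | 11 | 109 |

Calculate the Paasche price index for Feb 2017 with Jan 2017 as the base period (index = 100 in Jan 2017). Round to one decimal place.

94.1

Paasche price index uses current-period quantities as weights.
ΣP(Feb 2017)·Q(Feb 2017) = 452×10 + 3×23 + 11×109 = 4520 + 69 + 1199 = 5788
ΣP(Jan 2017)·Q(Feb 2017) = 519×10 + 4×23 + 8×109 = 5190 + 92 + 872 = 6154
Index = 5788 / 6154 × 100 = 94.0526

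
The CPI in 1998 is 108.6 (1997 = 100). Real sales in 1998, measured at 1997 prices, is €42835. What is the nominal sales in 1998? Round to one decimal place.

46518.8

Nominal = Real × (Index/100) = 42835 × (108.6/100)
        = 42835 × 1.086 = 46518.8100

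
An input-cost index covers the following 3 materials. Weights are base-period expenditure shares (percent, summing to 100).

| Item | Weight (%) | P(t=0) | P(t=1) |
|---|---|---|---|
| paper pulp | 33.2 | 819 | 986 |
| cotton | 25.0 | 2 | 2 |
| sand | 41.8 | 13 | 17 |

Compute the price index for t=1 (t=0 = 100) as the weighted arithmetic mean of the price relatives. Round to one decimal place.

119.6

paper pulp: 33.2 × (986/819) = 33.2 × 1.203907 = 39.9697
cotton: 25.0 × (2/2) = 25.0 × 1.000000 = 25.0000
sand: 41.8 × (17/13) = 41.8 × 1.307692 = 54.6615
Index = Σ wᵢ·(p₁ᵢ/p₀ᵢ) = 39.9697 + 25.0000 + 54.6615 = 119.6313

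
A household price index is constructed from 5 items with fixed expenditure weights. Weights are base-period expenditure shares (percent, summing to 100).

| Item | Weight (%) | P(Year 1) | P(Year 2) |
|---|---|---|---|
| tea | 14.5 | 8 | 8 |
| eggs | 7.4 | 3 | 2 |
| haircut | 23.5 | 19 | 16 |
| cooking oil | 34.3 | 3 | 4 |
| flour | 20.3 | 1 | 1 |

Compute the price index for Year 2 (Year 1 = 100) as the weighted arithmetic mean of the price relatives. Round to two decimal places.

105.26

tea: 14.5 × (8/8) = 14.5 × 1.000000 = 14.5000
eggs: 7.4 × (2/3) = 7.4 × 0.666667 = 4.9333
haircut: 23.5 × (16/19) = 23.5 × 0.842105 = 19.7895
cooking oil: 34.3 × (4/3) = 34.3 × 1.333333 = 45.7333
flour: 20.3 × (1/1) = 20.3 × 1.000000 = 20.3000
Index = Σ wᵢ·(p₁ᵢ/p₀ᵢ) = 14.5000 + 4.9333 + 19.7895 + 45.7333 + 20.3000 = 105.2561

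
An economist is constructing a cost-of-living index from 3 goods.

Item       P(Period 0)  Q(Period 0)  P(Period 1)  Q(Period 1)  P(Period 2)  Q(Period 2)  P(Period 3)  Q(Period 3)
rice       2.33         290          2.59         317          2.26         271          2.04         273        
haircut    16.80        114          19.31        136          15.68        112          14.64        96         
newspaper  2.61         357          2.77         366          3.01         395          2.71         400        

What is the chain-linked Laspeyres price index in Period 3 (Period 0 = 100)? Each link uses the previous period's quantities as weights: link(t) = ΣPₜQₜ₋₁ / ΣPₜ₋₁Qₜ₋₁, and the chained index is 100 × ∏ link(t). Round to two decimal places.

90.88

Link Period 0→Period 1:
ΣP(Period 1)Q(Period 0) = 2.59×290 + 19.31×114 + 2.77×357 = 751.1 + 2201.34 + 988.89 = 3941.33
ΣP(Period 0)Q(Period 0) = 2.33×290 + 16.80×114 + 2.61×357 = 675.7 + 1915.2 + 931.77 = 3522.67
link = 3941.33/3522.67 = 1.118847
Link Period 1→Period 2:
ΣP(Period 2)Q(Period 1) = 2.26×317 + 15.68×136 + 3.01×366 = 716.42 + 2132.48 + 1101.66 = 3950.56
ΣP(Period 1)Q(Period 1) = 2.59×317 + 19.31×136 + 2.77×366 = 821.03 + 2626.16 + 1013.82 = 4461.01
link = 3950.56/4461.01 = 0.885575
Link Period 2→Period 3:
ΣP(Period 3)Q(Period 2) = 2.04×271 + 14.64×112 + 2.71×395 = 552.84 + 1639.68 + 1070.45 = 3262.97
ΣP(Period 2)Q(Period 2) = 2.26×271 + 15.68×112 + 3.01×395 = 612.46 + 1756.16 + 1188.95 = 3557.57
link = 3262.97/3557.57 = 0.917191
Chained index = 100 × 1.118847 × 0.885575 × 0.917191 = 90.8774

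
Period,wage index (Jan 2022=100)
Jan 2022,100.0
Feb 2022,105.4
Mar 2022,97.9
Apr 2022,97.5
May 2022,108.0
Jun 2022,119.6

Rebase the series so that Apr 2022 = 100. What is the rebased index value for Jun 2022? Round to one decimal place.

122.7

Rebased(Jun 2022) = 119.6 / 97.5 × 100 = 122.6667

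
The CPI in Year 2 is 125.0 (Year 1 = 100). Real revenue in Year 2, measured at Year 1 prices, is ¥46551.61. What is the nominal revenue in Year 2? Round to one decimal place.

Nominal = Real × (Index/100) = 46551.61 × (125.0/100)
        = 46551.61 × 1.250 = 58189.5125

58189.5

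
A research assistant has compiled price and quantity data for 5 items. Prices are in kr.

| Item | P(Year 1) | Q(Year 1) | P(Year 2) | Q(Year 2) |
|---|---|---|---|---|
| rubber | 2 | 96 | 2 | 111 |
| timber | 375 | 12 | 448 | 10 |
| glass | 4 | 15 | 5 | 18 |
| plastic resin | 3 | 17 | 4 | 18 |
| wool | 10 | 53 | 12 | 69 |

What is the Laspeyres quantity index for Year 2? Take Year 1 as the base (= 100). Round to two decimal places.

Laspeyres quantity index uses base-period prices as weights.
ΣP(Year 1)·Q(Year 2) = 2×111 + 375×10 + 4×18 + 3×18 + 10×69 = 222 + 3750 + 72 + 54 + 690 = 4788
ΣP(Year 1)·Q(Year 1) = 2×96 + 375×12 + 4×15 + 3×17 + 10×53 = 192 + 4500 + 60 + 51 + 530 = 5333
Index = 4788 / 5333 × 100 = 89.7806

89.78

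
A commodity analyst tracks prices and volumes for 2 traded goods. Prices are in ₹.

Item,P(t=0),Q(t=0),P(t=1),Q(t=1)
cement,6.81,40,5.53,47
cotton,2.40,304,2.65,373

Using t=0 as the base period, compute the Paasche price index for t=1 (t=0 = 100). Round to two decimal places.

102.72

Paasche price index uses current-period quantities as weights.
ΣP(t=1)·Q(t=1) = 5.53×47 + 2.65×373 = 259.91 + 988.45 = 1248.36
ΣP(t=0)·Q(t=1) = 6.81×47 + 2.40×373 = 320.07 + 895.2 = 1215.27
Index = 1248.36 / 1215.27 × 100 = 102.7229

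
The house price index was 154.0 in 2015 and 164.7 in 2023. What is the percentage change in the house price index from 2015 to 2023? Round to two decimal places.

6.95%

Change = (164.7 − 154.0) / 154.0 × 100
       = 10.7 / 154.0 × 100 = 6.9481%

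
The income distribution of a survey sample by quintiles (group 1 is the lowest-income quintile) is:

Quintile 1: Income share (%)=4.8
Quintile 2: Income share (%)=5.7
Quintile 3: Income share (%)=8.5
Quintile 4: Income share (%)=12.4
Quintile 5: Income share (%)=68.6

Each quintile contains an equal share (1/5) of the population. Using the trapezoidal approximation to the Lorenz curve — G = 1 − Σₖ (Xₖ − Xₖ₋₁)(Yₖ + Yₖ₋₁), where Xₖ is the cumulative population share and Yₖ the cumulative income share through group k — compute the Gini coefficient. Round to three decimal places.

Cumulative income shares Yₖ: 0.0480, 0.1050, 0.1900, 0.3140, 1.0000
Σ (Xₖ−Xₖ₋₁)(Yₖ+Yₖ₋₁) = (1/5)(0.0480+0.0000) + (1/5)(0.1050+0.0480) + (1/5)(0.1900+0.1050) + (1/5)(0.3140+0.1900) + (1/5)(1.0000+0.3140)
  = 0.0096 + 0.0306 + 0.0590 + 0.1008 + 0.2628 = 0.4628
G = 1 − 0.4628 = 0.5372

0.537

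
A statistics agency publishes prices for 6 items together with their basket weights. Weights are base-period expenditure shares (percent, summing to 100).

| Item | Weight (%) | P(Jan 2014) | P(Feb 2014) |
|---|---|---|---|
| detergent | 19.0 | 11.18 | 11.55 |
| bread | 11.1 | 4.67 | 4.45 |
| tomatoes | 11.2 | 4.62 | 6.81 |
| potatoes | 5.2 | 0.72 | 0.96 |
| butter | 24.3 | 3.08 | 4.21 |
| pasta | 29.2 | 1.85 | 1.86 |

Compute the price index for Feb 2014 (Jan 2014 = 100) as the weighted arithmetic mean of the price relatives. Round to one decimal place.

116.2

detergent: 19.0 × (11.55/11.18) = 19.0 × 1.033095 = 19.6288
bread: 11.1 × (4.45/4.67) = 11.1 × 0.952891 = 10.5771
tomatoes: 11.2 × (6.81/4.62) = 11.2 × 1.474026 = 16.5091
potatoes: 5.2 × (0.96/0.72) = 5.2 × 1.333333 = 6.9333
butter: 24.3 × (4.21/3.08) = 24.3 × 1.366883 = 33.2153
pasta: 29.2 × (1.86/1.85) = 29.2 × 1.005405 = 29.3578
Index = Σ wᵢ·(p₁ᵢ/p₀ᵢ) = 19.6288 + 10.5771 + 16.5091 + 6.9333 + 33.2153 + 29.3578 = 116.2214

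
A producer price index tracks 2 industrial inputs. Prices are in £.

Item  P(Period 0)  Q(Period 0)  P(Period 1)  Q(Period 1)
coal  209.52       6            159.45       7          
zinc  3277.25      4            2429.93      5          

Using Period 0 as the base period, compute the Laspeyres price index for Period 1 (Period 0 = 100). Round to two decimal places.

Laspeyres price index uses base-period quantities as weights.
ΣP(Period 1)·Q(Period 0) = 159.45×6 + 2429.93×4 = 956.7 + 9719.72 = 10676.42
ΣP(Period 0)·Q(Period 0) = 209.52×6 + 3277.25×4 = 1257.12 + 13109 = 14366.12
Index = 10676.42 / 14366.12 × 100 = 74.3167

74.32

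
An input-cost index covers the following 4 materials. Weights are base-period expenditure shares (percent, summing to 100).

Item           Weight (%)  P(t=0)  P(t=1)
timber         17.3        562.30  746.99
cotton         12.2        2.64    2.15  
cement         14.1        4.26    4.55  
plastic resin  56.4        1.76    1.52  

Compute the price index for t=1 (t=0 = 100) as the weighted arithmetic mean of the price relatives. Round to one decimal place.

96.7

timber: 17.3 × (746.99/562.30) = 17.3 × 1.328455 = 22.9823
cotton: 12.2 × (2.15/2.64) = 12.2 × 0.814394 = 9.9356
cement: 14.1 × (4.55/4.26) = 14.1 × 1.068075 = 15.0599
plastic resin: 56.4 × (1.52/1.76) = 56.4 × 0.863636 = 48.7091
Index = Σ wᵢ·(p₁ᵢ/p₀ᵢ) = 22.9823 + 9.9356 + 15.0599 + 48.7091 = 96.6868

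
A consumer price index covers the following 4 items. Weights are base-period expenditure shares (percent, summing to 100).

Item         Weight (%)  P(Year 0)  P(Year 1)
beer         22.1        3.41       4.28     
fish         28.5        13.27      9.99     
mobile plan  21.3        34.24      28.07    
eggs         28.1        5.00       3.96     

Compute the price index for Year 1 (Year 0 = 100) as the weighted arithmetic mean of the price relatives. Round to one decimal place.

88.9

beer: 22.1 × (4.28/3.41) = 22.1 × 1.255132 = 27.7384
fish: 28.5 × (9.99/13.27) = 28.5 × 0.752826 = 21.4555
mobile plan: 21.3 × (28.07/34.24) = 21.3 × 0.819801 = 17.4618
eggs: 28.1 × (3.96/5.00) = 28.1 × 0.792000 = 22.2552
Index = Σ wᵢ·(p₁ᵢ/p₀ᵢ) = 27.7384 + 21.4555 + 17.4618 + 22.2552 = 88.9109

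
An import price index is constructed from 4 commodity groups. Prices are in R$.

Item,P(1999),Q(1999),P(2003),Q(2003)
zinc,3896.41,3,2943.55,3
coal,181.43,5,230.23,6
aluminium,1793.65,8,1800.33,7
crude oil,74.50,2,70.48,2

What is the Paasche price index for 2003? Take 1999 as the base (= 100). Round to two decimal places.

90.08

Paasche price index uses current-period quantities as weights.
ΣP(2003)·Q(2003) = 2943.55×3 + 230.23×6 + 1800.33×7 + 70.48×2 = 8830.65 + 1381.38 + 12602.31 + 140.96 = 22955.3
ΣP(1999)·Q(2003) = 3896.41×3 + 181.43×6 + 1793.65×7 + 74.50×2 = 11689.23 + 1088.58 + 12555.55 + 149 = 25482.36
Index = 22955.3 / 25482.36 × 100 = 90.0831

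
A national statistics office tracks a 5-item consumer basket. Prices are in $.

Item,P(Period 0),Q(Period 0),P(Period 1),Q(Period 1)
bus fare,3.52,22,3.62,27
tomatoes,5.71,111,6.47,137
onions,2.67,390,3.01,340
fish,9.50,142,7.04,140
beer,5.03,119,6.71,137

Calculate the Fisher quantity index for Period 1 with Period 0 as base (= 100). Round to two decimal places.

103.30

Laspeyres component (base-period weights):
ΣP(Period 0)Q(Period 1) = 3.52×27 + 5.71×137 + 2.67×340 + 9.50×140 + 5.03×137 = 95.04 + 782.27 + 907.8 + 1330 + 689.11 = 3804.22
ΣP(Period 0)Q(Period 0) = 3.52×22 + 5.71×111 + 2.67×390 + 9.50×142 + 5.03×119 = 77.44 + 633.81 + 1041.3 + 1349 + 598.57 = 3700.12
L = 3804.22 / 3700.12 × 100 = 102.8134
Paasche component (current-period weights):
ΣP(Period 1)Q(Period 1) = 3.62×27 + 6.47×137 + 3.01×340 + 7.04×140 + 6.71×137 = 97.74 + 886.39 + 1023.4 + 985.6 + 919.27 = 3912.4
ΣP(Period 1)Q(Period 0) = 3.62×22 + 6.47×111 + 3.01×390 + 7.04×142 + 6.71×119 = 79.64 + 718.17 + 1173.9 + 999.68 + 798.49 = 3769.88
P = 3912.4 / 3769.88 × 100 = 103.7805
Fisher = √(L × P) = √(102.8134 × 103.7805) = 103.2958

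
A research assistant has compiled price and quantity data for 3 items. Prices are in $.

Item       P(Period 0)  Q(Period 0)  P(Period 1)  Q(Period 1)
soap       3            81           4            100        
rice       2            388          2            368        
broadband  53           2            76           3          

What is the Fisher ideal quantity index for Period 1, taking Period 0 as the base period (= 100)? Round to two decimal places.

107.58

Laspeyres component (base-period weights):
ΣP(Period 0)Q(Period 1) = 3×100 + 2×368 + 53×3 = 300 + 736 + 159 = 1195
ΣP(Period 0)Q(Period 0) = 3×81 + 2×388 + 53×2 = 243 + 776 + 106 = 1125
L = 1195 / 1125 × 100 = 106.2222
Paasche component (current-period weights):
ΣP(Period 1)Q(Period 1) = 4×100 + 2×368 + 76×3 = 400 + 736 + 228 = 1364
ΣP(Period 1)Q(Period 0) = 4×81 + 2×388 + 76×2 = 324 + 776 + 152 = 1252
P = 1364 / 1252 × 100 = 108.9457
Fisher = √(L × P) = √(106.2222 × 108.9457) = 107.5753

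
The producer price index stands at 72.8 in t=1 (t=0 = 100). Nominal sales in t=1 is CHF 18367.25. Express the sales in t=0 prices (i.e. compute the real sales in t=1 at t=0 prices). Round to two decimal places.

Real = Nominal ÷ (Index/100) = 18367.25 ÷ (72.8/100)
     = 18367.25 ÷ 0.728 = 25229.7390

25229.74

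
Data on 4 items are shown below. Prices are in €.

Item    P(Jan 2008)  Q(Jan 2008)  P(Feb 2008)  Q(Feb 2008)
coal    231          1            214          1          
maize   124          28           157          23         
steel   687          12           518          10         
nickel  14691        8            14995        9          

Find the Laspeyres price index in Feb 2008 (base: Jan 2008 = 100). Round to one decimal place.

101.0

Laspeyres price index uses base-period quantities as weights.
ΣP(Feb 2008)·Q(Jan 2008) = 214×1 + 157×28 + 518×12 + 14995×8 = 214 + 4396 + 6216 + 119960 = 130786
ΣP(Jan 2008)·Q(Jan 2008) = 231×1 + 124×28 + 687×12 + 14691×8 = 231 + 3472 + 8244 + 117528 = 129475
Index = 130786 / 129475 × 100 = 101.0126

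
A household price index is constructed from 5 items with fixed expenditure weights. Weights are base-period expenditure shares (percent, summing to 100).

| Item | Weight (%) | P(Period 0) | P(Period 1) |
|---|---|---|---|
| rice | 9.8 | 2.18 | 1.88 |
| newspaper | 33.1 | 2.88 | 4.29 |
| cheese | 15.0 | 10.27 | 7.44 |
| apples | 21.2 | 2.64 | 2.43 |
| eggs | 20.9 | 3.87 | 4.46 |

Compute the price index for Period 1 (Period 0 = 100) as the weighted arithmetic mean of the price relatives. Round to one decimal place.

112.2

rice: 9.8 × (1.88/2.18) = 9.8 × 0.862385 = 8.4514
newspaper: 33.1 × (4.29/2.88) = 33.1 × 1.489583 = 49.3052
cheese: 15.0 × (7.44/10.27) = 15.0 × 0.724440 = 10.8666
apples: 21.2 × (2.43/2.64) = 21.2 × 0.920455 = 19.5136
eggs: 20.9 × (4.46/3.87) = 20.9 × 1.152455 = 24.0863
Index = Σ wᵢ·(p₁ᵢ/p₀ᵢ) = 8.4514 + 49.3052 + 10.8666 + 19.5136 + 24.0863 = 112.2231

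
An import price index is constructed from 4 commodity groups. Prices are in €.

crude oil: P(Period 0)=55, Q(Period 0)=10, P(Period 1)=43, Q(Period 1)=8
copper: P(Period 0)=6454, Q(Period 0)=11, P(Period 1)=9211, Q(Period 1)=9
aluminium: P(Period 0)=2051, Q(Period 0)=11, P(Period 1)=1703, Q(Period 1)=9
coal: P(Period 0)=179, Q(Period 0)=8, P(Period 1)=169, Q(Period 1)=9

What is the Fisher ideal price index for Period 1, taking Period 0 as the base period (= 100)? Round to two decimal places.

127.44

Laspeyres component (base-period weights):
ΣP(Period 1)Q(Period 0) = 43×10 + 9211×11 + 1703×11 + 169×8 = 430 + 101321 + 18733 + 1352 = 121836
ΣP(Period 0)Q(Period 0) = 55×10 + 6454×11 + 2051×11 + 179×8 = 550 + 70994 + 22561 + 1432 = 95537
L = 121836 / 95537 × 100 = 127.5276
Paasche component (current-period weights):
ΣP(Period 1)Q(Period 1) = 43×8 + 9211×9 + 1703×9 + 169×9 = 344 + 82899 + 15327 + 1521 = 100091
ΣP(Period 0)Q(Period 1) = 55×8 + 6454×9 + 2051×9 + 179×9 = 440 + 58086 + 18459 + 1611 = 78596
P = 100091 / 78596 × 100 = 127.3487
Fisher = √(L × P) = √(127.5276 × 127.3487) = 127.4381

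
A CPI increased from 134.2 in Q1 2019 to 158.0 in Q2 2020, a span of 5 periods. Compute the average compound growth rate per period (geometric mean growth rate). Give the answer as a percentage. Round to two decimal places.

Growth factor = (158.0/134.2)^(1/5) = (1.177347)^(1/5) = 1.033192
Growth rate = 1.033192 − 1 = 0.033192 = 3.3192%

3.32%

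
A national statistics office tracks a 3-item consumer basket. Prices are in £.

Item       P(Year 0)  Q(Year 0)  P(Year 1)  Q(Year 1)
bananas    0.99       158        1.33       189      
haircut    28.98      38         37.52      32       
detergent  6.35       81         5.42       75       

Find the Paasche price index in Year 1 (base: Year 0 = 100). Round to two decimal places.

116.83

Paasche price index uses current-period quantities as weights.
ΣP(Year 1)·Q(Year 1) = 1.33×189 + 37.52×32 + 5.42×75 = 251.37 + 1200.64 + 406.5 = 1858.51
ΣP(Year 0)·Q(Year 1) = 0.99×189 + 28.98×32 + 6.35×75 = 187.11 + 927.36 + 476.25 = 1590.72
Index = 1858.51 / 1590.72 × 100 = 116.8345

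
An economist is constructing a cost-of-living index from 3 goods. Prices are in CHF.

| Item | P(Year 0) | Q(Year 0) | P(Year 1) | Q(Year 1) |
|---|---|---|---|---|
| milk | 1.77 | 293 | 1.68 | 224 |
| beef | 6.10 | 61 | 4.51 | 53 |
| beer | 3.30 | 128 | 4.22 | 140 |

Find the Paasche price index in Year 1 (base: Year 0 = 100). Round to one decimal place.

Paasche price index uses current-period quantities as weights.
ΣP(Year 1)·Q(Year 1) = 1.68×224 + 4.51×53 + 4.22×140 = 376.32 + 239.03 + 590.8 = 1206.15
ΣP(Year 0)·Q(Year 1) = 1.77×224 + 6.10×53 + 3.30×140 = 396.48 + 323.3 + 462 = 1181.78
Index = 1206.15 / 1181.78 × 100 = 102.0621

102.1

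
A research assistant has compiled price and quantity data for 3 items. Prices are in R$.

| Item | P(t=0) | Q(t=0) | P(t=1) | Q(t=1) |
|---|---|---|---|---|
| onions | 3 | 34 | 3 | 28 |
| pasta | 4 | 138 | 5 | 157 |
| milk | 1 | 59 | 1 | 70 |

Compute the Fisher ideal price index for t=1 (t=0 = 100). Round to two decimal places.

Laspeyres component (base-period weights):
ΣP(t=1)Q(t=0) = 3×34 + 5×138 + 1×59 = 102 + 690 + 59 = 851
ΣP(t=0)Q(t=0) = 3×34 + 4×138 + 1×59 = 102 + 552 + 59 = 713
L = 851 / 713 × 100 = 119.3548
Paasche component (current-period weights):
ΣP(t=1)Q(t=1) = 3×28 + 5×157 + 1×70 = 84 + 785 + 70 = 939
ΣP(t=0)Q(t=1) = 3×28 + 4×157 + 1×70 = 84 + 628 + 70 = 782
P = 939 / 782 × 100 = 120.0767
Fisher = √(L × P) = √(119.3548 × 120.0767) = 119.7152

119.72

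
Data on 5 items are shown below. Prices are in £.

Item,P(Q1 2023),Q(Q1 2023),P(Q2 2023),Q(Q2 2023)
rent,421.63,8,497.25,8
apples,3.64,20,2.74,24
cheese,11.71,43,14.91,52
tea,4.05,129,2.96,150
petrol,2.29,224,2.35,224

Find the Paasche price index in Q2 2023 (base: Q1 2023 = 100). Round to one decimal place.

Paasche price index uses current-period quantities as weights.
ΣP(Q2 2023)·Q(Q2 2023) = 497.25×8 + 2.74×24 + 14.91×52 + 2.96×150 + 2.35×224 = 3978 + 65.76 + 775.32 + 444 + 526.4 = 5789.48
ΣP(Q1 2023)·Q(Q2 2023) = 421.63×8 + 3.64×24 + 11.71×52 + 4.05×150 + 2.29×224 = 3373.04 + 87.36 + 608.92 + 607.5 + 512.96 = 5189.78
Index = 5789.48 / 5189.78 × 100 = 111.5554

111.6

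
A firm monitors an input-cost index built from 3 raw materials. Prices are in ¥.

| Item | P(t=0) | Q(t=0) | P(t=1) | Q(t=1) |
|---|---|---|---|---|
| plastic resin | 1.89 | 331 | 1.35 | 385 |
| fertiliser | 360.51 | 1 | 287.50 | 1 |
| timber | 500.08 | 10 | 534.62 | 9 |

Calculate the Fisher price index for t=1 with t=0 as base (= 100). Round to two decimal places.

101.05

Laspeyres component (base-period weights):
ΣP(t=1)Q(t=0) = 1.35×331 + 287.50×1 + 534.62×10 = 446.85 + 287.5 + 5346.2 = 6080.55
ΣP(t=0)Q(t=0) = 1.89×331 + 360.51×1 + 500.08×10 = 625.59 + 360.51 + 5000.8 = 5986.9
L = 6080.55 / 5986.9 × 100 = 101.5642
Paasche component (current-period weights):
ΣP(t=1)Q(t=1) = 1.35×385 + 287.50×1 + 534.62×9 = 519.75 + 287.5 + 4811.58 = 5618.83
ΣP(t=0)Q(t=1) = 1.89×385 + 360.51×1 + 500.08×9 = 727.65 + 360.51 + 4500.72 = 5588.88
P = 5618.83 / 5588.88 × 100 = 100.5359
Fisher = √(L × P) = √(101.5642 × 100.5359) = 101.0488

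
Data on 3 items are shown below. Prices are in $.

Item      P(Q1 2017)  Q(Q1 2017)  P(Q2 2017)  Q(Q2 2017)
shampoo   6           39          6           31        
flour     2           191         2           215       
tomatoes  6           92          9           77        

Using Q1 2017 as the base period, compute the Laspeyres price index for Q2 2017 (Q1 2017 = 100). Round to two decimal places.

123.63

Laspeyres price index uses base-period quantities as weights.
ΣP(Q2 2017)·Q(Q1 2017) = 6×39 + 2×191 + 9×92 = 234 + 382 + 828 = 1444
ΣP(Q1 2017)·Q(Q1 2017) = 6×39 + 2×191 + 6×92 = 234 + 382 + 552 = 1168
Index = 1444 / 1168 × 100 = 123.6301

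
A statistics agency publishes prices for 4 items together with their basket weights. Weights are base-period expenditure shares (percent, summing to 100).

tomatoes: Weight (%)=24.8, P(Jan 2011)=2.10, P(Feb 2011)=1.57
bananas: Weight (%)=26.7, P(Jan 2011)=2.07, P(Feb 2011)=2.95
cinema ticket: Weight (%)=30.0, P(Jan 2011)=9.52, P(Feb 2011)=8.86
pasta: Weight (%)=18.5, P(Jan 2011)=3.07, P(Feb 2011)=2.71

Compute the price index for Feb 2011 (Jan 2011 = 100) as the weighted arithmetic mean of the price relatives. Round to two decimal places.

100.84

tomatoes: 24.8 × (1.57/2.10) = 24.8 × 0.747619 = 18.5410
bananas: 26.7 × (2.95/2.07) = 26.7 × 1.425121 = 38.0507
cinema ticket: 30.0 × (8.86/9.52) = 30.0 × 0.930672 = 27.9202
pasta: 18.5 × (2.71/3.07) = 18.5 × 0.882736 = 16.3306
Index = Σ wᵢ·(p₁ᵢ/p₀ᵢ) = 18.5410 + 38.0507 + 27.9202 + 16.3306 = 100.8425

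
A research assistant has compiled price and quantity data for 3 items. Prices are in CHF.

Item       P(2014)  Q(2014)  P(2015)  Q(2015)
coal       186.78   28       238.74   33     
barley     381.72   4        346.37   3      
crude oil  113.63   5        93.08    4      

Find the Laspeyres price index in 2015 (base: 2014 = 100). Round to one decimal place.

116.5

Laspeyres price index uses base-period quantities as weights.
ΣP(2015)·Q(2014) = 238.74×28 + 346.37×4 + 93.08×5 = 6684.72 + 1385.48 + 465.4 = 8535.6
ΣP(2014)·Q(2014) = 186.78×28 + 381.72×4 + 113.63×5 = 5229.84 + 1526.88 + 568.15 = 7324.87
Index = 8535.6 / 7324.87 × 100 = 116.5290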